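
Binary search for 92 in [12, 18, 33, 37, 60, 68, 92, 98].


Step 1: lo=0, hi=7, mid=3, val=37
Step 2: lo=4, hi=7, mid=5, val=68
Step 3: lo=6, hi=7, mid=6, val=92

Found at index 6


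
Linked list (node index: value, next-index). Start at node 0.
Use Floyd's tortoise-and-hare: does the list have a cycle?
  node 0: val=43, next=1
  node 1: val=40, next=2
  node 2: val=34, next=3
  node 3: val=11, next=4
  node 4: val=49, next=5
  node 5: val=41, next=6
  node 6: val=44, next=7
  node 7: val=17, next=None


Floyd's tortoise (slow, +1) and hare (fast, +2):
  init: slow=0, fast=0
  step 1: slow=1, fast=2
  step 2: slow=2, fast=4
  step 3: slow=3, fast=6
  step 4: fast 6->7->None, no cycle

Cycle: no


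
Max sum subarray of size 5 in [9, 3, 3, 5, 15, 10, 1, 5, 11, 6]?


[0:5]: 35
[1:6]: 36
[2:7]: 34
[3:8]: 36
[4:9]: 42
[5:10]: 33

Max: 42 at [4:9]


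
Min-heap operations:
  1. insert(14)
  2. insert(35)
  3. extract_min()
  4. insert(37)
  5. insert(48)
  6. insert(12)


insert(14) -> [14]
insert(35) -> [14, 35]
extract_min()->14, [35]
insert(37) -> [35, 37]
insert(48) -> [35, 37, 48]
insert(12) -> [12, 35, 48, 37]

Final heap: [12, 35, 48, 37]


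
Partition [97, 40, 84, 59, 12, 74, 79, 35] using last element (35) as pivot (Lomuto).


Pivot: 35
  12 <= 35: swap -> [12, 40, 84, 59, 97, 74, 79, 35]
Place pivot at 1: [12, 35, 84, 59, 97, 74, 79, 40]

Partitioned: [12, 35, 84, 59, 97, 74, 79, 40]


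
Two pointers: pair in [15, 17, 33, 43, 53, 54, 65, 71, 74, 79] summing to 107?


lo=0(15)+hi=9(79)=94
lo=1(17)+hi=9(79)=96
lo=2(33)+hi=9(79)=112
lo=2(33)+hi=8(74)=107

Yes: 33+74=107


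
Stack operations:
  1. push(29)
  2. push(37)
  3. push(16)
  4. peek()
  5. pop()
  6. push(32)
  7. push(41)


push(29) -> [29]
push(37) -> [29, 37]
push(16) -> [29, 37, 16]
peek()->16
pop()->16, [29, 37]
push(32) -> [29, 37, 32]
push(41) -> [29, 37, 32, 41]

Final stack: [29, 37, 32, 41]


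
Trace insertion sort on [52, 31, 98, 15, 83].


Initial: [52, 31, 98, 15, 83]
Insert 31: [31, 52, 98, 15, 83]
Insert 98: [31, 52, 98, 15, 83]
Insert 15: [15, 31, 52, 98, 83]
Insert 83: [15, 31, 52, 83, 98]

Sorted: [15, 31, 52, 83, 98]


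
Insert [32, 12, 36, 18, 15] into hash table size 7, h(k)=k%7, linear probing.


Insert 32: h=4 -> slot 4
Insert 12: h=5 -> slot 5
Insert 36: h=1 -> slot 1
Insert 18: h=4, 2 probes -> slot 6
Insert 15: h=1, 1 probes -> slot 2

Table: [None, 36, 15, None, 32, 12, 18]


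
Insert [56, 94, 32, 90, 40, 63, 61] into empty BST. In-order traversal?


Insert 56: root
Insert 94: R from 56
Insert 32: L from 56
Insert 90: R from 56 -> L from 94
Insert 40: L from 56 -> R from 32
Insert 63: R from 56 -> L from 94 -> L from 90
Insert 61: R from 56 -> L from 94 -> L from 90 -> L from 63

In-order: [32, 40, 56, 61, 63, 90, 94]


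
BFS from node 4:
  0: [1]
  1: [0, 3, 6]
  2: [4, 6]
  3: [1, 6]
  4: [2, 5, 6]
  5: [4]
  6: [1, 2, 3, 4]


Visit 4, enqueue [2, 5, 6]
Visit 2, enqueue []
Visit 5, enqueue []
Visit 6, enqueue [1, 3]
Visit 1, enqueue [0]
Visit 3, enqueue []
Visit 0, enqueue []

BFS order: [4, 2, 5, 6, 1, 3, 0]


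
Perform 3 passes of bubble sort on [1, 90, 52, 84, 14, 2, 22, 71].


Initial: [1, 90, 52, 84, 14, 2, 22, 71]
Pass 1: [1, 52, 84, 14, 2, 22, 71, 90] (6 swaps)
Pass 2: [1, 52, 14, 2, 22, 71, 84, 90] (4 swaps)
Pass 3: [1, 14, 2, 22, 52, 71, 84, 90] (3 swaps)

After 3 passes: [1, 14, 2, 22, 52, 71, 84, 90]


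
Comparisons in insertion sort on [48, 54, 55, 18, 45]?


Algorithm: insertion sort
Input: [48, 54, 55, 18, 45]
Sorted: [18, 45, 48, 54, 55]

9


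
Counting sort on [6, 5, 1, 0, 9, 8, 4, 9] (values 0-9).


Input: [6, 5, 1, 0, 9, 8, 4, 9]
Counts: [1, 1, 0, 0, 1, 1, 1, 0, 1, 2]

Sorted: [0, 1, 4, 5, 6, 8, 9, 9]


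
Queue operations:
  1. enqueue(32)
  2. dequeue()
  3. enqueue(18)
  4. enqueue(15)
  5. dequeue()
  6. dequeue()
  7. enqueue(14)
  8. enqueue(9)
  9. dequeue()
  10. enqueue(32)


enqueue(32) -> [32]
dequeue()->32, []
enqueue(18) -> [18]
enqueue(15) -> [18, 15]
dequeue()->18, [15]
dequeue()->15, []
enqueue(14) -> [14]
enqueue(9) -> [14, 9]
dequeue()->14, [9]
enqueue(32) -> [9, 32]

Final queue: [9, 32]


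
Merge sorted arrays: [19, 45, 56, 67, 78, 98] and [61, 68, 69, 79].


Take 19 from A
Take 45 from A
Take 56 from A
Take 61 from B
Take 67 from A
Take 68 from B
Take 69 from B
Take 78 from A
Take 79 from B

Merged: [19, 45, 56, 61, 67, 68, 69, 78, 79, 98]


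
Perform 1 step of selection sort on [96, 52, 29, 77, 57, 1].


Initial: [96, 52, 29, 77, 57, 1]
Step 1: min=1 at 5
  Swap: [1, 52, 29, 77, 57, 96]

After 1 step: [1, 52, 29, 77, 57, 96]


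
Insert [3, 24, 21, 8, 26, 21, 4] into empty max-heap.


Insert 3: [3]
Insert 24: [24, 3]
Insert 21: [24, 3, 21]
Insert 8: [24, 8, 21, 3]
Insert 26: [26, 24, 21, 3, 8]
Insert 21: [26, 24, 21, 3, 8, 21]
Insert 4: [26, 24, 21, 3, 8, 21, 4]

Final heap: [26, 24, 21, 3, 8, 21, 4]


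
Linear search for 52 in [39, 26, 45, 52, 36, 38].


i=0: 39!=52
i=1: 26!=52
i=2: 45!=52
i=3: 52==52 found!

Found at 3, 4 comps


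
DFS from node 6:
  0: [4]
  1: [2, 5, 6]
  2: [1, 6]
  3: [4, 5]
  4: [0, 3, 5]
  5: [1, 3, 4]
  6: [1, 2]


Visit 6, push [2, 1]
Visit 1, push [5, 2]
Visit 2, push []
Visit 5, push [4, 3]
Visit 3, push [4]
Visit 4, push [0]
Visit 0, push []

DFS order: [6, 1, 2, 5, 3, 4, 0]


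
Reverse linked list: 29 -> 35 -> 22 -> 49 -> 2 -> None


Step 1: curr=29, set curr.next=prev(None) | reversed so far: 29
Step 2: curr=35, set curr.next=prev(29) | reversed so far: 35 -> 29
Step 3: curr=22, set curr.next=prev(35) | reversed so far: 22 -> 35 -> 29
Step 4: curr=49, set curr.next=prev(22) | reversed so far: 49 -> 22 -> 35 -> 29
Step 5: curr=2, set curr.next=prev(49) | reversed so far: 2 -> 49 -> 22 -> 35 -> 29

2 -> 49 -> 22 -> 35 -> 29 -> None


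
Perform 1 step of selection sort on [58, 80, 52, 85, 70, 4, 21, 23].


Initial: [58, 80, 52, 85, 70, 4, 21, 23]
Step 1: min=4 at 5
  Swap: [4, 80, 52, 85, 70, 58, 21, 23]

After 1 step: [4, 80, 52, 85, 70, 58, 21, 23]


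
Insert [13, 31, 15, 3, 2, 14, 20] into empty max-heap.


Insert 13: [13]
Insert 31: [31, 13]
Insert 15: [31, 13, 15]
Insert 3: [31, 13, 15, 3]
Insert 2: [31, 13, 15, 3, 2]
Insert 14: [31, 13, 15, 3, 2, 14]
Insert 20: [31, 13, 20, 3, 2, 14, 15]

Final heap: [31, 13, 20, 3, 2, 14, 15]


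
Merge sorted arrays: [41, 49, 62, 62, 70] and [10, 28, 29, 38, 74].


Take 10 from B
Take 28 from B
Take 29 from B
Take 38 from B
Take 41 from A
Take 49 from A
Take 62 from A
Take 62 from A
Take 70 from A

Merged: [10, 28, 29, 38, 41, 49, 62, 62, 70, 74]


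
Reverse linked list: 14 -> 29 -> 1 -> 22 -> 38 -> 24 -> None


Step 1: curr=14, set curr.next=prev(None) | reversed so far: 14
Step 2: curr=29, set curr.next=prev(14) | reversed so far: 29 -> 14
Step 3: curr=1, set curr.next=prev(29) | reversed so far: 1 -> 29 -> 14
Step 4: curr=22, set curr.next=prev(1) | reversed so far: 22 -> 1 -> 29 -> 14
Step 5: curr=38, set curr.next=prev(22) | reversed so far: 38 -> 22 -> 1 -> 29 -> 14
Step 6: curr=24, set curr.next=prev(38) | reversed so far: 24 -> 38 -> 22 -> 1 -> 29 -> 14

24 -> 38 -> 22 -> 1 -> 29 -> 14 -> None


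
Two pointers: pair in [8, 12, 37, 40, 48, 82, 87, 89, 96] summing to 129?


lo=0(8)+hi=8(96)=104
lo=1(12)+hi=8(96)=108
lo=2(37)+hi=8(96)=133
lo=2(37)+hi=7(89)=126
lo=3(40)+hi=7(89)=129

Yes: 40+89=129


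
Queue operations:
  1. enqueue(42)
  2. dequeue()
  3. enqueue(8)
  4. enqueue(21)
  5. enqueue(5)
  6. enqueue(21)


enqueue(42) -> [42]
dequeue()->42, []
enqueue(8) -> [8]
enqueue(21) -> [8, 21]
enqueue(5) -> [8, 21, 5]
enqueue(21) -> [8, 21, 5, 21]

Final queue: [8, 21, 5, 21]


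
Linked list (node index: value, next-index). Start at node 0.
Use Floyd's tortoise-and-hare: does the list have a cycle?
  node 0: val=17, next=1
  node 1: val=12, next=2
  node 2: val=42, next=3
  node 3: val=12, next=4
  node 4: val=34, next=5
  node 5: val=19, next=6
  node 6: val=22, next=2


Floyd's tortoise (slow, +1) and hare (fast, +2):
  init: slow=0, fast=0
  step 1: slow=1, fast=2
  step 2: slow=2, fast=4
  step 3: slow=3, fast=6
  step 4: slow=4, fast=3
  step 5: slow=5, fast=5
  slow == fast at node 5: cycle detected

Cycle: yes


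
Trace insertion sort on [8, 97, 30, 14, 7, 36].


Initial: [8, 97, 30, 14, 7, 36]
Insert 97: [8, 97, 30, 14, 7, 36]
Insert 30: [8, 30, 97, 14, 7, 36]
Insert 14: [8, 14, 30, 97, 7, 36]
Insert 7: [7, 8, 14, 30, 97, 36]
Insert 36: [7, 8, 14, 30, 36, 97]

Sorted: [7, 8, 14, 30, 36, 97]


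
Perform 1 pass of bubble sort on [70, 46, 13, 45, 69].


Initial: [70, 46, 13, 45, 69]
Pass 1: [46, 13, 45, 69, 70] (4 swaps)

After 1 pass: [46, 13, 45, 69, 70]


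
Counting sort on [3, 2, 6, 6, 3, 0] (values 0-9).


Input: [3, 2, 6, 6, 3, 0]
Counts: [1, 0, 1, 2, 0, 0, 2, 0, 0, 0]

Sorted: [0, 2, 3, 3, 6, 6]


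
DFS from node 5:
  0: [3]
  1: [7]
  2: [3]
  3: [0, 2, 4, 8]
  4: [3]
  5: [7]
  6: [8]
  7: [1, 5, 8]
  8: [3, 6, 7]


Visit 5, push [7]
Visit 7, push [8, 1]
Visit 1, push []
Visit 8, push [6, 3]
Visit 3, push [4, 2, 0]
Visit 0, push []
Visit 2, push []
Visit 4, push []
Visit 6, push []

DFS order: [5, 7, 1, 8, 3, 0, 2, 4, 6]


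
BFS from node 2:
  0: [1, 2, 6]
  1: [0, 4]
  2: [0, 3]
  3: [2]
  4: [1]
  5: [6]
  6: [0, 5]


Visit 2, enqueue [0, 3]
Visit 0, enqueue [1, 6]
Visit 3, enqueue []
Visit 1, enqueue [4]
Visit 6, enqueue [5]
Visit 4, enqueue []
Visit 5, enqueue []

BFS order: [2, 0, 3, 1, 6, 4, 5]


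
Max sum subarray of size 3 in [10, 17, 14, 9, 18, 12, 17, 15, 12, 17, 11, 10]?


[0:3]: 41
[1:4]: 40
[2:5]: 41
[3:6]: 39
[4:7]: 47
[5:8]: 44
[6:9]: 44
[7:10]: 44
[8:11]: 40
[9:12]: 38

Max: 47 at [4:7]


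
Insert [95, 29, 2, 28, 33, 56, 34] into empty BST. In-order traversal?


Insert 95: root
Insert 29: L from 95
Insert 2: L from 95 -> L from 29
Insert 28: L from 95 -> L from 29 -> R from 2
Insert 33: L from 95 -> R from 29
Insert 56: L from 95 -> R from 29 -> R from 33
Insert 34: L from 95 -> R from 29 -> R from 33 -> L from 56

In-order: [2, 28, 29, 33, 34, 56, 95]


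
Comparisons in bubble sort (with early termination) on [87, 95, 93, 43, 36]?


Algorithm: bubble sort (with early termination)
Input: [87, 95, 93, 43, 36]
Sorted: [36, 43, 87, 93, 95]

10


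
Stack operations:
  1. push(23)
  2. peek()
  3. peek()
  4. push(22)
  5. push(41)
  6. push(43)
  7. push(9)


push(23) -> [23]
peek()->23
peek()->23
push(22) -> [23, 22]
push(41) -> [23, 22, 41]
push(43) -> [23, 22, 41, 43]
push(9) -> [23, 22, 41, 43, 9]

Final stack: [23, 22, 41, 43, 9]


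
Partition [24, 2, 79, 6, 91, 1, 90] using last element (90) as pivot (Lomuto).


Pivot: 90
  24 <= 90: advance i (no swap)
  2 <= 90: advance i (no swap)
  79 <= 90: advance i (no swap)
  6 <= 90: advance i (no swap)
  1 <= 90: swap -> [24, 2, 79, 6, 1, 91, 90]
Place pivot at 5: [24, 2, 79, 6, 1, 90, 91]

Partitioned: [24, 2, 79, 6, 1, 90, 91]


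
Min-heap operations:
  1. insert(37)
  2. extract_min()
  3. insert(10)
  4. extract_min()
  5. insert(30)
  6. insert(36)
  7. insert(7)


insert(37) -> [37]
extract_min()->37, []
insert(10) -> [10]
extract_min()->10, []
insert(30) -> [30]
insert(36) -> [30, 36]
insert(7) -> [7, 36, 30]

Final heap: [7, 36, 30]


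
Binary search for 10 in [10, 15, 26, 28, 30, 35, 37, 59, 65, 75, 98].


Step 1: lo=0, hi=10, mid=5, val=35
Step 2: lo=0, hi=4, mid=2, val=26
Step 3: lo=0, hi=1, mid=0, val=10

Found at index 0


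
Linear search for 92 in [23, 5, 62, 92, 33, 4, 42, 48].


i=0: 23!=92
i=1: 5!=92
i=2: 62!=92
i=3: 92==92 found!

Found at 3, 4 comps


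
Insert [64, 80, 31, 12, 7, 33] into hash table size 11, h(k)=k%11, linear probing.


Insert 64: h=9 -> slot 9
Insert 80: h=3 -> slot 3
Insert 31: h=9, 1 probes -> slot 10
Insert 12: h=1 -> slot 1
Insert 7: h=7 -> slot 7
Insert 33: h=0 -> slot 0

Table: [33, 12, None, 80, None, None, None, 7, None, 64, 31]


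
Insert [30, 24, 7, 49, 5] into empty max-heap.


Insert 30: [30]
Insert 24: [30, 24]
Insert 7: [30, 24, 7]
Insert 49: [49, 30, 7, 24]
Insert 5: [49, 30, 7, 24, 5]

Final heap: [49, 30, 7, 24, 5]


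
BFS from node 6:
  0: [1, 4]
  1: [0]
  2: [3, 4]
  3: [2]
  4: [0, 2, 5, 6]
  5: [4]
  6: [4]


Visit 6, enqueue [4]
Visit 4, enqueue [0, 2, 5]
Visit 0, enqueue [1]
Visit 2, enqueue [3]
Visit 5, enqueue []
Visit 1, enqueue []
Visit 3, enqueue []

BFS order: [6, 4, 0, 2, 5, 1, 3]


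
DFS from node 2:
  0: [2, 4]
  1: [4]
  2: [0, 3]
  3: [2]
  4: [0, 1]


Visit 2, push [3, 0]
Visit 0, push [4]
Visit 4, push [1]
Visit 1, push []
Visit 3, push []

DFS order: [2, 0, 4, 1, 3]


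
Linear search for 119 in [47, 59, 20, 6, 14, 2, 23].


i=0: 47!=119
i=1: 59!=119
i=2: 20!=119
i=3: 6!=119
i=4: 14!=119
i=5: 2!=119
i=6: 23!=119

Not found, 7 comps


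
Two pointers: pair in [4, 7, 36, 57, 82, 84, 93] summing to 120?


lo=0(4)+hi=6(93)=97
lo=1(7)+hi=6(93)=100
lo=2(36)+hi=6(93)=129
lo=2(36)+hi=5(84)=120

Yes: 36+84=120


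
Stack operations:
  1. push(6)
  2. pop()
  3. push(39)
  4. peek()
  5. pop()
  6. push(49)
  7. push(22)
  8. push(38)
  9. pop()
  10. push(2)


push(6) -> [6]
pop()->6, []
push(39) -> [39]
peek()->39
pop()->39, []
push(49) -> [49]
push(22) -> [49, 22]
push(38) -> [49, 22, 38]
pop()->38, [49, 22]
push(2) -> [49, 22, 2]

Final stack: [49, 22, 2]


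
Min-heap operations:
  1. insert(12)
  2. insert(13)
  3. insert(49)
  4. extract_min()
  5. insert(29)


insert(12) -> [12]
insert(13) -> [12, 13]
insert(49) -> [12, 13, 49]
extract_min()->12, [13, 49]
insert(29) -> [13, 49, 29]

Final heap: [13, 49, 29]


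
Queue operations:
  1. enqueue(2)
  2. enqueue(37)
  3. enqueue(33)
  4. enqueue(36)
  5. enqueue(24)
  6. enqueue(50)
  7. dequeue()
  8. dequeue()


enqueue(2) -> [2]
enqueue(37) -> [2, 37]
enqueue(33) -> [2, 37, 33]
enqueue(36) -> [2, 37, 33, 36]
enqueue(24) -> [2, 37, 33, 36, 24]
enqueue(50) -> [2, 37, 33, 36, 24, 50]
dequeue()->2, [37, 33, 36, 24, 50]
dequeue()->37, [33, 36, 24, 50]

Final queue: [33, 36, 24, 50]


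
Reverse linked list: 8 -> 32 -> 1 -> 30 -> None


Step 1: curr=8, set curr.next=prev(None) | reversed so far: 8
Step 2: curr=32, set curr.next=prev(8) | reversed so far: 32 -> 8
Step 3: curr=1, set curr.next=prev(32) | reversed so far: 1 -> 32 -> 8
Step 4: curr=30, set curr.next=prev(1) | reversed so far: 30 -> 1 -> 32 -> 8

30 -> 1 -> 32 -> 8 -> None


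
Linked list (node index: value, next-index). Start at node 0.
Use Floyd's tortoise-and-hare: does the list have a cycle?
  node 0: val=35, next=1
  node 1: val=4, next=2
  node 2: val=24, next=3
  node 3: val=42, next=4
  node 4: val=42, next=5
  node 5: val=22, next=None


Floyd's tortoise (slow, +1) and hare (fast, +2):
  init: slow=0, fast=0
  step 1: slow=1, fast=2
  step 2: slow=2, fast=4
  step 3: fast 4->5->None, no cycle

Cycle: no


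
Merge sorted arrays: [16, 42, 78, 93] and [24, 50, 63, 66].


Take 16 from A
Take 24 from B
Take 42 from A
Take 50 from B
Take 63 from B
Take 66 from B

Merged: [16, 24, 42, 50, 63, 66, 78, 93]


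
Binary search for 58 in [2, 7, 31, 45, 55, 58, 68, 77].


Step 1: lo=0, hi=7, mid=3, val=45
Step 2: lo=4, hi=7, mid=5, val=58

Found at index 5


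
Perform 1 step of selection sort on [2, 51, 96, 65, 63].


Initial: [2, 51, 96, 65, 63]
Step 1: min=2 at 0
  Swap: [2, 51, 96, 65, 63]

After 1 step: [2, 51, 96, 65, 63]


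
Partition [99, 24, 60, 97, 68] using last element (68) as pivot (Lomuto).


Pivot: 68
  24 <= 68: swap -> [24, 99, 60, 97, 68]
  60 <= 68: swap -> [24, 60, 99, 97, 68]
Place pivot at 2: [24, 60, 68, 97, 99]

Partitioned: [24, 60, 68, 97, 99]


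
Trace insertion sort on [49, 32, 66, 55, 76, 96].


Initial: [49, 32, 66, 55, 76, 96]
Insert 32: [32, 49, 66, 55, 76, 96]
Insert 66: [32, 49, 66, 55, 76, 96]
Insert 55: [32, 49, 55, 66, 76, 96]
Insert 76: [32, 49, 55, 66, 76, 96]
Insert 96: [32, 49, 55, 66, 76, 96]

Sorted: [32, 49, 55, 66, 76, 96]


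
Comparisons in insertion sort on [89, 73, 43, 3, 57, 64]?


Algorithm: insertion sort
Input: [89, 73, 43, 3, 57, 64]
Sorted: [3, 43, 57, 64, 73, 89]

12


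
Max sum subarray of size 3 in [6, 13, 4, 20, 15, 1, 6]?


[0:3]: 23
[1:4]: 37
[2:5]: 39
[3:6]: 36
[4:7]: 22

Max: 39 at [2:5]


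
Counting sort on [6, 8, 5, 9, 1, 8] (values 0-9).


Input: [6, 8, 5, 9, 1, 8]
Counts: [0, 1, 0, 0, 0, 1, 1, 0, 2, 1]

Sorted: [1, 5, 6, 8, 8, 9]


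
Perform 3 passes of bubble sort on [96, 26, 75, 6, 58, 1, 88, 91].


Initial: [96, 26, 75, 6, 58, 1, 88, 91]
Pass 1: [26, 75, 6, 58, 1, 88, 91, 96] (7 swaps)
Pass 2: [26, 6, 58, 1, 75, 88, 91, 96] (3 swaps)
Pass 3: [6, 26, 1, 58, 75, 88, 91, 96] (2 swaps)

After 3 passes: [6, 26, 1, 58, 75, 88, 91, 96]


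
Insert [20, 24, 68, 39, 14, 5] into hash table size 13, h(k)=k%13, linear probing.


Insert 20: h=7 -> slot 7
Insert 24: h=11 -> slot 11
Insert 68: h=3 -> slot 3
Insert 39: h=0 -> slot 0
Insert 14: h=1 -> slot 1
Insert 5: h=5 -> slot 5

Table: [39, 14, None, 68, None, 5, None, 20, None, None, None, 24, None]


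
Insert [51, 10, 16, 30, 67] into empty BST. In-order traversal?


Insert 51: root
Insert 10: L from 51
Insert 16: L from 51 -> R from 10
Insert 30: L from 51 -> R from 10 -> R from 16
Insert 67: R from 51

In-order: [10, 16, 30, 51, 67]


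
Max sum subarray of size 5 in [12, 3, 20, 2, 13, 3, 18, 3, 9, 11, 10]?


[0:5]: 50
[1:6]: 41
[2:7]: 56
[3:8]: 39
[4:9]: 46
[5:10]: 44
[6:11]: 51

Max: 56 at [2:7]


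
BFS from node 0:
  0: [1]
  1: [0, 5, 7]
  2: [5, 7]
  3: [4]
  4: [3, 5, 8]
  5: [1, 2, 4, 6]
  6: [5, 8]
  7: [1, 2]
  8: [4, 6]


Visit 0, enqueue [1]
Visit 1, enqueue [5, 7]
Visit 5, enqueue [2, 4, 6]
Visit 7, enqueue []
Visit 2, enqueue []
Visit 4, enqueue [3, 8]
Visit 6, enqueue []
Visit 3, enqueue []
Visit 8, enqueue []

BFS order: [0, 1, 5, 7, 2, 4, 6, 3, 8]


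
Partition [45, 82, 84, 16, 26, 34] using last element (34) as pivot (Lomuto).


Pivot: 34
  16 <= 34: swap -> [16, 82, 84, 45, 26, 34]
  26 <= 34: swap -> [16, 26, 84, 45, 82, 34]
Place pivot at 2: [16, 26, 34, 45, 82, 84]

Partitioned: [16, 26, 34, 45, 82, 84]


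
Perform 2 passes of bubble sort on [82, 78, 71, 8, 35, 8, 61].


Initial: [82, 78, 71, 8, 35, 8, 61]
Pass 1: [78, 71, 8, 35, 8, 61, 82] (6 swaps)
Pass 2: [71, 8, 35, 8, 61, 78, 82] (5 swaps)

After 2 passes: [71, 8, 35, 8, 61, 78, 82]


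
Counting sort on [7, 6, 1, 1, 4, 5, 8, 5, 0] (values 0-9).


Input: [7, 6, 1, 1, 4, 5, 8, 5, 0]
Counts: [1, 2, 0, 0, 1, 2, 1, 1, 1, 0]

Sorted: [0, 1, 1, 4, 5, 5, 6, 7, 8]


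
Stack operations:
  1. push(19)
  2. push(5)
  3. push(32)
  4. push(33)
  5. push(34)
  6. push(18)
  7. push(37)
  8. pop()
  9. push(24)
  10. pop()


push(19) -> [19]
push(5) -> [19, 5]
push(32) -> [19, 5, 32]
push(33) -> [19, 5, 32, 33]
push(34) -> [19, 5, 32, 33, 34]
push(18) -> [19, 5, 32, 33, 34, 18]
push(37) -> [19, 5, 32, 33, 34, 18, 37]
pop()->37, [19, 5, 32, 33, 34, 18]
push(24) -> [19, 5, 32, 33, 34, 18, 24]
pop()->24, [19, 5, 32, 33, 34, 18]

Final stack: [19, 5, 32, 33, 34, 18]


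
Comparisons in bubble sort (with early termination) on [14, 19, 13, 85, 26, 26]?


Algorithm: bubble sort (with early termination)
Input: [14, 19, 13, 85, 26, 26]
Sorted: [13, 14, 19, 26, 26, 85]

12


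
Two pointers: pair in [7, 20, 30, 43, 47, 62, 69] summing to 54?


lo=0(7)+hi=6(69)=76
lo=0(7)+hi=5(62)=69
lo=0(7)+hi=4(47)=54

Yes: 7+47=54


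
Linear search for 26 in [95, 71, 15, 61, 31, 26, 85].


i=0: 95!=26
i=1: 71!=26
i=2: 15!=26
i=3: 61!=26
i=4: 31!=26
i=5: 26==26 found!

Found at 5, 6 comps


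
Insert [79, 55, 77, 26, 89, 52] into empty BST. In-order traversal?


Insert 79: root
Insert 55: L from 79
Insert 77: L from 79 -> R from 55
Insert 26: L from 79 -> L from 55
Insert 89: R from 79
Insert 52: L from 79 -> L from 55 -> R from 26

In-order: [26, 52, 55, 77, 79, 89]


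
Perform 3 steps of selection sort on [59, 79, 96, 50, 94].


Initial: [59, 79, 96, 50, 94]
Step 1: min=50 at 3
  Swap: [50, 79, 96, 59, 94]
Step 2: min=59 at 3
  Swap: [50, 59, 96, 79, 94]
Step 3: min=79 at 3
  Swap: [50, 59, 79, 96, 94]

After 3 steps: [50, 59, 79, 96, 94]


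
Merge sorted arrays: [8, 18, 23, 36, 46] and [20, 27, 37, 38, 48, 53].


Take 8 from A
Take 18 from A
Take 20 from B
Take 23 from A
Take 27 from B
Take 36 from A
Take 37 from B
Take 38 from B
Take 46 from A

Merged: [8, 18, 20, 23, 27, 36, 37, 38, 46, 48, 53]


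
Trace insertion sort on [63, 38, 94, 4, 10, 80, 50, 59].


Initial: [63, 38, 94, 4, 10, 80, 50, 59]
Insert 38: [38, 63, 94, 4, 10, 80, 50, 59]
Insert 94: [38, 63, 94, 4, 10, 80, 50, 59]
Insert 4: [4, 38, 63, 94, 10, 80, 50, 59]
Insert 10: [4, 10, 38, 63, 94, 80, 50, 59]
Insert 80: [4, 10, 38, 63, 80, 94, 50, 59]
Insert 50: [4, 10, 38, 50, 63, 80, 94, 59]
Insert 59: [4, 10, 38, 50, 59, 63, 80, 94]

Sorted: [4, 10, 38, 50, 59, 63, 80, 94]


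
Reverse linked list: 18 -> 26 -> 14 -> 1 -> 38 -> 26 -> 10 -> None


Step 1: curr=18, set curr.next=prev(None) | reversed so far: 18
Step 2: curr=26, set curr.next=prev(18) | reversed so far: 26 -> 18
Step 3: curr=14, set curr.next=prev(26) | reversed so far: 14 -> 26 -> 18
Step 4: curr=1, set curr.next=prev(14) | reversed so far: 1 -> 14 -> 26 -> 18
Step 5: curr=38, set curr.next=prev(1) | reversed so far: 38 -> 1 -> 14 -> 26 -> 18
Step 6: curr=26, set curr.next=prev(38) | reversed so far: 26 -> 38 -> 1 -> 14 -> 26 -> 18
Step 7: curr=10, set curr.next=prev(26) | reversed so far: 10 -> 26 -> 38 -> 1 -> 14 -> 26 -> 18

10 -> 26 -> 38 -> 1 -> 14 -> 26 -> 18 -> None


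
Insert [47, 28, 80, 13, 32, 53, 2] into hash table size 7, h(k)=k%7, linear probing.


Insert 47: h=5 -> slot 5
Insert 28: h=0 -> slot 0
Insert 80: h=3 -> slot 3
Insert 13: h=6 -> slot 6
Insert 32: h=4 -> slot 4
Insert 53: h=4, 4 probes -> slot 1
Insert 2: h=2 -> slot 2

Table: [28, 53, 2, 80, 32, 47, 13]


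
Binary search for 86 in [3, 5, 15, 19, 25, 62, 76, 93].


Step 1: lo=0, hi=7, mid=3, val=19
Step 2: lo=4, hi=7, mid=5, val=62
Step 3: lo=6, hi=7, mid=6, val=76
Step 4: lo=7, hi=7, mid=7, val=93

Not found


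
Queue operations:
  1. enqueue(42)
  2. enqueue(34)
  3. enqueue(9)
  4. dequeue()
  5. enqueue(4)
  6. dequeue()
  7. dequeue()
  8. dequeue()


enqueue(42) -> [42]
enqueue(34) -> [42, 34]
enqueue(9) -> [42, 34, 9]
dequeue()->42, [34, 9]
enqueue(4) -> [34, 9, 4]
dequeue()->34, [9, 4]
dequeue()->9, [4]
dequeue()->4, []

Final queue: []


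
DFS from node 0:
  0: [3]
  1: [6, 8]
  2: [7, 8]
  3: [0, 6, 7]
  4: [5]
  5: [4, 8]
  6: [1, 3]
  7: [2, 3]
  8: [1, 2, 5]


Visit 0, push [3]
Visit 3, push [7, 6]
Visit 6, push [1]
Visit 1, push [8]
Visit 8, push [5, 2]
Visit 2, push [7]
Visit 7, push []
Visit 5, push [4]
Visit 4, push []

DFS order: [0, 3, 6, 1, 8, 2, 7, 5, 4]


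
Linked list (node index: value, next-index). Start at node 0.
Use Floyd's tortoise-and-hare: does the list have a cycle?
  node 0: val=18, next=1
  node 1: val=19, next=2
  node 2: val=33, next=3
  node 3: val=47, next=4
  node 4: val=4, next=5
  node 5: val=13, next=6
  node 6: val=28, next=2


Floyd's tortoise (slow, +1) and hare (fast, +2):
  init: slow=0, fast=0
  step 1: slow=1, fast=2
  step 2: slow=2, fast=4
  step 3: slow=3, fast=6
  step 4: slow=4, fast=3
  step 5: slow=5, fast=5
  slow == fast at node 5: cycle detected

Cycle: yes


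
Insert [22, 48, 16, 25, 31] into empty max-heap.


Insert 22: [22]
Insert 48: [48, 22]
Insert 16: [48, 22, 16]
Insert 25: [48, 25, 16, 22]
Insert 31: [48, 31, 16, 22, 25]

Final heap: [48, 31, 16, 22, 25]


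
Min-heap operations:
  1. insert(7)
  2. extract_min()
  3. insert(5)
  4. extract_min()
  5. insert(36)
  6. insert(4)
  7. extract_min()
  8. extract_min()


insert(7) -> [7]
extract_min()->7, []
insert(5) -> [5]
extract_min()->5, []
insert(36) -> [36]
insert(4) -> [4, 36]
extract_min()->4, [36]
extract_min()->36, []

Final heap: []


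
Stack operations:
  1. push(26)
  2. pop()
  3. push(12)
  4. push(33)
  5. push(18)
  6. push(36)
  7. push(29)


push(26) -> [26]
pop()->26, []
push(12) -> [12]
push(33) -> [12, 33]
push(18) -> [12, 33, 18]
push(36) -> [12, 33, 18, 36]
push(29) -> [12, 33, 18, 36, 29]

Final stack: [12, 33, 18, 36, 29]


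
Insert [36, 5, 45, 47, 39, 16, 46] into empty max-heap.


Insert 36: [36]
Insert 5: [36, 5]
Insert 45: [45, 5, 36]
Insert 47: [47, 45, 36, 5]
Insert 39: [47, 45, 36, 5, 39]
Insert 16: [47, 45, 36, 5, 39, 16]
Insert 46: [47, 45, 46, 5, 39, 16, 36]

Final heap: [47, 45, 46, 5, 39, 16, 36]


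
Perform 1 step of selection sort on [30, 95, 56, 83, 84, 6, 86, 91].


Initial: [30, 95, 56, 83, 84, 6, 86, 91]
Step 1: min=6 at 5
  Swap: [6, 95, 56, 83, 84, 30, 86, 91]

After 1 step: [6, 95, 56, 83, 84, 30, 86, 91]


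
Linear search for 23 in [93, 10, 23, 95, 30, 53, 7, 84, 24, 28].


i=0: 93!=23
i=1: 10!=23
i=2: 23==23 found!

Found at 2, 3 comps


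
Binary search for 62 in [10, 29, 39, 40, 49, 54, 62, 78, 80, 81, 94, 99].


Step 1: lo=0, hi=11, mid=5, val=54
Step 2: lo=6, hi=11, mid=8, val=80
Step 3: lo=6, hi=7, mid=6, val=62

Found at index 6


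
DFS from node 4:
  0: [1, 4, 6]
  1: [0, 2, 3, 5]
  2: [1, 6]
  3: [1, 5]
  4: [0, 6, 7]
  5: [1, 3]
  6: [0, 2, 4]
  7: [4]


Visit 4, push [7, 6, 0]
Visit 0, push [6, 1]
Visit 1, push [5, 3, 2]
Visit 2, push [6]
Visit 6, push []
Visit 3, push [5]
Visit 5, push []
Visit 7, push []

DFS order: [4, 0, 1, 2, 6, 3, 5, 7]


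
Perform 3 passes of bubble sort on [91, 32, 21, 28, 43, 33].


Initial: [91, 32, 21, 28, 43, 33]
Pass 1: [32, 21, 28, 43, 33, 91] (5 swaps)
Pass 2: [21, 28, 32, 33, 43, 91] (3 swaps)
Pass 3: [21, 28, 32, 33, 43, 91] (0 swaps)

After 3 passes: [21, 28, 32, 33, 43, 91]


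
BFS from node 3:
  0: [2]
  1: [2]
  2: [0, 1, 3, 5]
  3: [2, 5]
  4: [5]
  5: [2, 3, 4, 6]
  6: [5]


Visit 3, enqueue [2, 5]
Visit 2, enqueue [0, 1]
Visit 5, enqueue [4, 6]
Visit 0, enqueue []
Visit 1, enqueue []
Visit 4, enqueue []
Visit 6, enqueue []

BFS order: [3, 2, 5, 0, 1, 4, 6]


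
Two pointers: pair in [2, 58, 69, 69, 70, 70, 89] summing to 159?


lo=0(2)+hi=6(89)=91
lo=1(58)+hi=6(89)=147
lo=2(69)+hi=6(89)=158
lo=3(69)+hi=6(89)=158
lo=4(70)+hi=6(89)=159

Yes: 70+89=159


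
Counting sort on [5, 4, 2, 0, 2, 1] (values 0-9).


Input: [5, 4, 2, 0, 2, 1]
Counts: [1, 1, 2, 0, 1, 1, 0, 0, 0, 0]

Sorted: [0, 1, 2, 2, 4, 5]


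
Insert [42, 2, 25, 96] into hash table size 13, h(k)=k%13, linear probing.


Insert 42: h=3 -> slot 3
Insert 2: h=2 -> slot 2
Insert 25: h=12 -> slot 12
Insert 96: h=5 -> slot 5

Table: [None, None, 2, 42, None, 96, None, None, None, None, None, None, 25]


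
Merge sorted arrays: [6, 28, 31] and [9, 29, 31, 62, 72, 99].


Take 6 from A
Take 9 from B
Take 28 from A
Take 29 from B
Take 31 from A

Merged: [6, 9, 28, 29, 31, 31, 62, 72, 99]


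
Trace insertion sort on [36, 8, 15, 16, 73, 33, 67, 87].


Initial: [36, 8, 15, 16, 73, 33, 67, 87]
Insert 8: [8, 36, 15, 16, 73, 33, 67, 87]
Insert 15: [8, 15, 36, 16, 73, 33, 67, 87]
Insert 16: [8, 15, 16, 36, 73, 33, 67, 87]
Insert 73: [8, 15, 16, 36, 73, 33, 67, 87]
Insert 33: [8, 15, 16, 33, 36, 73, 67, 87]
Insert 67: [8, 15, 16, 33, 36, 67, 73, 87]
Insert 87: [8, 15, 16, 33, 36, 67, 73, 87]

Sorted: [8, 15, 16, 33, 36, 67, 73, 87]


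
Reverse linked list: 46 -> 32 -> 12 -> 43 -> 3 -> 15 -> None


Step 1: curr=46, set curr.next=prev(None) | reversed so far: 46
Step 2: curr=32, set curr.next=prev(46) | reversed so far: 32 -> 46
Step 3: curr=12, set curr.next=prev(32) | reversed so far: 12 -> 32 -> 46
Step 4: curr=43, set curr.next=prev(12) | reversed so far: 43 -> 12 -> 32 -> 46
Step 5: curr=3, set curr.next=prev(43) | reversed so far: 3 -> 43 -> 12 -> 32 -> 46
Step 6: curr=15, set curr.next=prev(3) | reversed so far: 15 -> 3 -> 43 -> 12 -> 32 -> 46

15 -> 3 -> 43 -> 12 -> 32 -> 46 -> None


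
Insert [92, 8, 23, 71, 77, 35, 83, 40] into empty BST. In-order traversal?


Insert 92: root
Insert 8: L from 92
Insert 23: L from 92 -> R from 8
Insert 71: L from 92 -> R from 8 -> R from 23
Insert 77: L from 92 -> R from 8 -> R from 23 -> R from 71
Insert 35: L from 92 -> R from 8 -> R from 23 -> L from 71
Insert 83: L from 92 -> R from 8 -> R from 23 -> R from 71 -> R from 77
Insert 40: L from 92 -> R from 8 -> R from 23 -> L from 71 -> R from 35

In-order: [8, 23, 35, 40, 71, 77, 83, 92]


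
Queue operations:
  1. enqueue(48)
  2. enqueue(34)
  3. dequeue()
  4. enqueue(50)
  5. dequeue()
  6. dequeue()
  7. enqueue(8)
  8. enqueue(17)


enqueue(48) -> [48]
enqueue(34) -> [48, 34]
dequeue()->48, [34]
enqueue(50) -> [34, 50]
dequeue()->34, [50]
dequeue()->50, []
enqueue(8) -> [8]
enqueue(17) -> [8, 17]

Final queue: [8, 17]


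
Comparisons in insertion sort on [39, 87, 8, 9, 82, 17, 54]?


Algorithm: insertion sort
Input: [39, 87, 8, 9, 82, 17, 54]
Sorted: [8, 9, 17, 39, 54, 82, 87]

15


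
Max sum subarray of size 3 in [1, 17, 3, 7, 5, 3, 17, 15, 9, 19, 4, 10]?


[0:3]: 21
[1:4]: 27
[2:5]: 15
[3:6]: 15
[4:7]: 25
[5:8]: 35
[6:9]: 41
[7:10]: 43
[8:11]: 32
[9:12]: 33

Max: 43 at [7:10]


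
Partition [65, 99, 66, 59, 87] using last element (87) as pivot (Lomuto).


Pivot: 87
  65 <= 87: advance i (no swap)
  66 <= 87: swap -> [65, 66, 99, 59, 87]
  59 <= 87: swap -> [65, 66, 59, 99, 87]
Place pivot at 3: [65, 66, 59, 87, 99]

Partitioned: [65, 66, 59, 87, 99]


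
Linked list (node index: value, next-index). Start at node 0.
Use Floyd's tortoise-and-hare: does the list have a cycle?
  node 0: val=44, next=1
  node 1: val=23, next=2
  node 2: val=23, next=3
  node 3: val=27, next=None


Floyd's tortoise (slow, +1) and hare (fast, +2):
  init: slow=0, fast=0
  step 1: slow=1, fast=2
  step 2: fast 2->3->None, no cycle

Cycle: no


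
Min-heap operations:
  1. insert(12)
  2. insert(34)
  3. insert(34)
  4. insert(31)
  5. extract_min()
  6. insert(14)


insert(12) -> [12]
insert(34) -> [12, 34]
insert(34) -> [12, 34, 34]
insert(31) -> [12, 31, 34, 34]
extract_min()->12, [31, 34, 34]
insert(14) -> [14, 31, 34, 34]

Final heap: [14, 31, 34, 34]


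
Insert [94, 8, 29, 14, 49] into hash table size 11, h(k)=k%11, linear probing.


Insert 94: h=6 -> slot 6
Insert 8: h=8 -> slot 8
Insert 29: h=7 -> slot 7
Insert 14: h=3 -> slot 3
Insert 49: h=5 -> slot 5

Table: [None, None, None, 14, None, 49, 94, 29, 8, None, None]


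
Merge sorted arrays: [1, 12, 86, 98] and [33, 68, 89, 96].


Take 1 from A
Take 12 from A
Take 33 from B
Take 68 from B
Take 86 from A
Take 89 from B
Take 96 from B

Merged: [1, 12, 33, 68, 86, 89, 96, 98]


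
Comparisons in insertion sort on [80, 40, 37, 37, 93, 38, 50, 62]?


Algorithm: insertion sort
Input: [80, 40, 37, 37, 93, 38, 50, 62]
Sorted: [37, 37, 38, 40, 50, 62, 80, 93]

17


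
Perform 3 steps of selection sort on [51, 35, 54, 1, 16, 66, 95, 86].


Initial: [51, 35, 54, 1, 16, 66, 95, 86]
Step 1: min=1 at 3
  Swap: [1, 35, 54, 51, 16, 66, 95, 86]
Step 2: min=16 at 4
  Swap: [1, 16, 54, 51, 35, 66, 95, 86]
Step 3: min=35 at 4
  Swap: [1, 16, 35, 51, 54, 66, 95, 86]

After 3 steps: [1, 16, 35, 51, 54, 66, 95, 86]


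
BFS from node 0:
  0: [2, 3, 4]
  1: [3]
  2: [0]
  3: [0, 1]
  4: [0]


Visit 0, enqueue [2, 3, 4]
Visit 2, enqueue []
Visit 3, enqueue [1]
Visit 4, enqueue []
Visit 1, enqueue []

BFS order: [0, 2, 3, 4, 1]


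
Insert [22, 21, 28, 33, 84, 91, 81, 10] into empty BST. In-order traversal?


Insert 22: root
Insert 21: L from 22
Insert 28: R from 22
Insert 33: R from 22 -> R from 28
Insert 84: R from 22 -> R from 28 -> R from 33
Insert 91: R from 22 -> R from 28 -> R from 33 -> R from 84
Insert 81: R from 22 -> R from 28 -> R from 33 -> L from 84
Insert 10: L from 22 -> L from 21

In-order: [10, 21, 22, 28, 33, 81, 84, 91]


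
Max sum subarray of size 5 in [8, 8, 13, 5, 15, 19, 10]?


[0:5]: 49
[1:6]: 60
[2:7]: 62

Max: 62 at [2:7]


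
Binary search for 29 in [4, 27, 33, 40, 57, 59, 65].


Step 1: lo=0, hi=6, mid=3, val=40
Step 2: lo=0, hi=2, mid=1, val=27
Step 3: lo=2, hi=2, mid=2, val=33

Not found


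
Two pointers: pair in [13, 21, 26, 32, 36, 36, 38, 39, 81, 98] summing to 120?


lo=0(13)+hi=9(98)=111
lo=1(21)+hi=9(98)=119
lo=2(26)+hi=9(98)=124
lo=2(26)+hi=8(81)=107
lo=3(32)+hi=8(81)=113
lo=4(36)+hi=8(81)=117
lo=5(36)+hi=8(81)=117
lo=6(38)+hi=8(81)=119
lo=7(39)+hi=8(81)=120

Yes: 39+81=120


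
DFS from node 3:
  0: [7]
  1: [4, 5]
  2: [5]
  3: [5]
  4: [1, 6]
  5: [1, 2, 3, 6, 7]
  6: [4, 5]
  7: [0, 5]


Visit 3, push [5]
Visit 5, push [7, 6, 2, 1]
Visit 1, push [4]
Visit 4, push [6]
Visit 6, push []
Visit 2, push []
Visit 7, push [0]
Visit 0, push []

DFS order: [3, 5, 1, 4, 6, 2, 7, 0]


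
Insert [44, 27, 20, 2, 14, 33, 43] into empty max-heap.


Insert 44: [44]
Insert 27: [44, 27]
Insert 20: [44, 27, 20]
Insert 2: [44, 27, 20, 2]
Insert 14: [44, 27, 20, 2, 14]
Insert 33: [44, 27, 33, 2, 14, 20]
Insert 43: [44, 27, 43, 2, 14, 20, 33]

Final heap: [44, 27, 43, 2, 14, 20, 33]


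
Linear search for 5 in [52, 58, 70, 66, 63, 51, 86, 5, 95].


i=0: 52!=5
i=1: 58!=5
i=2: 70!=5
i=3: 66!=5
i=4: 63!=5
i=5: 51!=5
i=6: 86!=5
i=7: 5==5 found!

Found at 7, 8 comps


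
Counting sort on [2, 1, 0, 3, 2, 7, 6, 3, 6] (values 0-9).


Input: [2, 1, 0, 3, 2, 7, 6, 3, 6]
Counts: [1, 1, 2, 2, 0, 0, 2, 1, 0, 0]

Sorted: [0, 1, 2, 2, 3, 3, 6, 6, 7]


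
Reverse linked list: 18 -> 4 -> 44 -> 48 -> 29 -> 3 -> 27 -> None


Step 1: curr=18, set curr.next=prev(None) | reversed so far: 18
Step 2: curr=4, set curr.next=prev(18) | reversed so far: 4 -> 18
Step 3: curr=44, set curr.next=prev(4) | reversed so far: 44 -> 4 -> 18
Step 4: curr=48, set curr.next=prev(44) | reversed so far: 48 -> 44 -> 4 -> 18
Step 5: curr=29, set curr.next=prev(48) | reversed so far: 29 -> 48 -> 44 -> 4 -> 18
Step 6: curr=3, set curr.next=prev(29) | reversed so far: 3 -> 29 -> 48 -> 44 -> 4 -> 18
Step 7: curr=27, set curr.next=prev(3) | reversed so far: 27 -> 3 -> 29 -> 48 -> 44 -> 4 -> 18

27 -> 3 -> 29 -> 48 -> 44 -> 4 -> 18 -> None


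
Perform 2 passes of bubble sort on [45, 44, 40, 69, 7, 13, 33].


Initial: [45, 44, 40, 69, 7, 13, 33]
Pass 1: [44, 40, 45, 7, 13, 33, 69] (5 swaps)
Pass 2: [40, 44, 7, 13, 33, 45, 69] (4 swaps)

After 2 passes: [40, 44, 7, 13, 33, 45, 69]


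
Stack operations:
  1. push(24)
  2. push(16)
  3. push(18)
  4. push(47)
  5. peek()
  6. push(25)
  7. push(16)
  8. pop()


push(24) -> [24]
push(16) -> [24, 16]
push(18) -> [24, 16, 18]
push(47) -> [24, 16, 18, 47]
peek()->47
push(25) -> [24, 16, 18, 47, 25]
push(16) -> [24, 16, 18, 47, 25, 16]
pop()->16, [24, 16, 18, 47, 25]

Final stack: [24, 16, 18, 47, 25]


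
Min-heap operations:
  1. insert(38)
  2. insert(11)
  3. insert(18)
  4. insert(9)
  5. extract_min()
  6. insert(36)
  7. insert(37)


insert(38) -> [38]
insert(11) -> [11, 38]
insert(18) -> [11, 38, 18]
insert(9) -> [9, 11, 18, 38]
extract_min()->9, [11, 38, 18]
insert(36) -> [11, 36, 18, 38]
insert(37) -> [11, 36, 18, 38, 37]

Final heap: [11, 36, 18, 38, 37]


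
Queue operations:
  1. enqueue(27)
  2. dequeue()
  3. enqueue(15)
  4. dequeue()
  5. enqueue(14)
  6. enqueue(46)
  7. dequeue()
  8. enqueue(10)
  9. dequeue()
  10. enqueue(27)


enqueue(27) -> [27]
dequeue()->27, []
enqueue(15) -> [15]
dequeue()->15, []
enqueue(14) -> [14]
enqueue(46) -> [14, 46]
dequeue()->14, [46]
enqueue(10) -> [46, 10]
dequeue()->46, [10]
enqueue(27) -> [10, 27]

Final queue: [10, 27]


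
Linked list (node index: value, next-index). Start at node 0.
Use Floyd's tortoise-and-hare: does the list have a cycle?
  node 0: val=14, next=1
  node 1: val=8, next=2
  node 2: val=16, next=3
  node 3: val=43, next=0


Floyd's tortoise (slow, +1) and hare (fast, +2):
  init: slow=0, fast=0
  step 1: slow=1, fast=2
  step 2: slow=2, fast=0
  step 3: slow=3, fast=2
  step 4: slow=0, fast=0
  slow == fast at node 0: cycle detected

Cycle: yes


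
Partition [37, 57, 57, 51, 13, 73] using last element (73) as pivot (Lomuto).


Pivot: 73
  37 <= 73: advance i (no swap)
  57 <= 73: advance i (no swap)
  57 <= 73: advance i (no swap)
  51 <= 73: advance i (no swap)
  13 <= 73: advance i (no swap)
Place pivot at 5: [37, 57, 57, 51, 13, 73]

Partitioned: [37, 57, 57, 51, 13, 73]


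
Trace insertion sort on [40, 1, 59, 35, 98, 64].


Initial: [40, 1, 59, 35, 98, 64]
Insert 1: [1, 40, 59, 35, 98, 64]
Insert 59: [1, 40, 59, 35, 98, 64]
Insert 35: [1, 35, 40, 59, 98, 64]
Insert 98: [1, 35, 40, 59, 98, 64]
Insert 64: [1, 35, 40, 59, 64, 98]

Sorted: [1, 35, 40, 59, 64, 98]


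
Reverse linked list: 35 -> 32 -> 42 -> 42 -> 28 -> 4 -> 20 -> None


Step 1: curr=35, set curr.next=prev(None) | reversed so far: 35
Step 2: curr=32, set curr.next=prev(35) | reversed so far: 32 -> 35
Step 3: curr=42, set curr.next=prev(32) | reversed so far: 42 -> 32 -> 35
Step 4: curr=42, set curr.next=prev(42) | reversed so far: 42 -> 42 -> 32 -> 35
Step 5: curr=28, set curr.next=prev(42) | reversed so far: 28 -> 42 -> 42 -> 32 -> 35
Step 6: curr=4, set curr.next=prev(28) | reversed so far: 4 -> 28 -> 42 -> 42 -> 32 -> 35
Step 7: curr=20, set curr.next=prev(4) | reversed so far: 20 -> 4 -> 28 -> 42 -> 42 -> 32 -> 35

20 -> 4 -> 28 -> 42 -> 42 -> 32 -> 35 -> None


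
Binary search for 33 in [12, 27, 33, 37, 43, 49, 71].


Step 1: lo=0, hi=6, mid=3, val=37
Step 2: lo=0, hi=2, mid=1, val=27
Step 3: lo=2, hi=2, mid=2, val=33

Found at index 2


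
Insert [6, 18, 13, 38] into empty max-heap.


Insert 6: [6]
Insert 18: [18, 6]
Insert 13: [18, 6, 13]
Insert 38: [38, 18, 13, 6]

Final heap: [38, 18, 13, 6]


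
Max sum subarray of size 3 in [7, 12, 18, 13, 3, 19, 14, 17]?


[0:3]: 37
[1:4]: 43
[2:5]: 34
[3:6]: 35
[4:7]: 36
[5:8]: 50

Max: 50 at [5:8]


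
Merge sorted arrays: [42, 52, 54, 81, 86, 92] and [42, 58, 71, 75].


Take 42 from A
Take 42 from B
Take 52 from A
Take 54 from A
Take 58 from B
Take 71 from B
Take 75 from B

Merged: [42, 42, 52, 54, 58, 71, 75, 81, 86, 92]


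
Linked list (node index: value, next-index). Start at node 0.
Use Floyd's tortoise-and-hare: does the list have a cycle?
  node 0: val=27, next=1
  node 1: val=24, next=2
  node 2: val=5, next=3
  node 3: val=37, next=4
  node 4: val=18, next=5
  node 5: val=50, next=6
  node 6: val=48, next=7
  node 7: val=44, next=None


Floyd's tortoise (slow, +1) and hare (fast, +2):
  init: slow=0, fast=0
  step 1: slow=1, fast=2
  step 2: slow=2, fast=4
  step 3: slow=3, fast=6
  step 4: fast 6->7->None, no cycle

Cycle: no


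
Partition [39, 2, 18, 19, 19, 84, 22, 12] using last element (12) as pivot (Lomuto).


Pivot: 12
  2 <= 12: swap -> [2, 39, 18, 19, 19, 84, 22, 12]
Place pivot at 1: [2, 12, 18, 19, 19, 84, 22, 39]

Partitioned: [2, 12, 18, 19, 19, 84, 22, 39]


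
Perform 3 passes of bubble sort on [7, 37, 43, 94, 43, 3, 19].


Initial: [7, 37, 43, 94, 43, 3, 19]
Pass 1: [7, 37, 43, 43, 3, 19, 94] (3 swaps)
Pass 2: [7, 37, 43, 3, 19, 43, 94] (2 swaps)
Pass 3: [7, 37, 3, 19, 43, 43, 94] (2 swaps)

After 3 passes: [7, 37, 3, 19, 43, 43, 94]


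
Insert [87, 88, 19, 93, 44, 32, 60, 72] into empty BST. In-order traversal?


Insert 87: root
Insert 88: R from 87
Insert 19: L from 87
Insert 93: R from 87 -> R from 88
Insert 44: L from 87 -> R from 19
Insert 32: L from 87 -> R from 19 -> L from 44
Insert 60: L from 87 -> R from 19 -> R from 44
Insert 72: L from 87 -> R from 19 -> R from 44 -> R from 60

In-order: [19, 32, 44, 60, 72, 87, 88, 93]


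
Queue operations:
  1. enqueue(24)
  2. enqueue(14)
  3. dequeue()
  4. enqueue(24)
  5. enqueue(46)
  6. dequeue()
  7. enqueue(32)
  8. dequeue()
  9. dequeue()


enqueue(24) -> [24]
enqueue(14) -> [24, 14]
dequeue()->24, [14]
enqueue(24) -> [14, 24]
enqueue(46) -> [14, 24, 46]
dequeue()->14, [24, 46]
enqueue(32) -> [24, 46, 32]
dequeue()->24, [46, 32]
dequeue()->46, [32]

Final queue: [32]


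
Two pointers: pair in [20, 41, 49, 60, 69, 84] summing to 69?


lo=0(20)+hi=5(84)=104
lo=0(20)+hi=4(69)=89
lo=0(20)+hi=3(60)=80
lo=0(20)+hi=2(49)=69

Yes: 20+49=69
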